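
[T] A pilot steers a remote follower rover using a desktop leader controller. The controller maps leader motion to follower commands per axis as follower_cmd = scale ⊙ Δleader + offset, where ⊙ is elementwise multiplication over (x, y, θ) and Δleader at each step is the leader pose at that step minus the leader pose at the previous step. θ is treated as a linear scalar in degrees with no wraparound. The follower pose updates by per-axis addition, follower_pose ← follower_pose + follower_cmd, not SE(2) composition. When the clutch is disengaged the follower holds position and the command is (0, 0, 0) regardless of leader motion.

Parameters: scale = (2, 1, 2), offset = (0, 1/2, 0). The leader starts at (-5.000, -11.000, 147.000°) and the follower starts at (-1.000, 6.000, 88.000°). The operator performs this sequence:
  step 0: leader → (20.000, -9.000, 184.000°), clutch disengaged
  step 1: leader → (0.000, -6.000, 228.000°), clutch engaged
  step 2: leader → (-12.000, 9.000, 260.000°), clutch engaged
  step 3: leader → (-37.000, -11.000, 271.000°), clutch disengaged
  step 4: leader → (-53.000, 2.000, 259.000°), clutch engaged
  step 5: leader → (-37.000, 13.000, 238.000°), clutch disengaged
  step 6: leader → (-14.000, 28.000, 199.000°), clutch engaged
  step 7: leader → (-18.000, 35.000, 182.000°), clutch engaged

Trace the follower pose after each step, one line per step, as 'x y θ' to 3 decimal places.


-1.000 6.000 88.000
-41.000 9.500 176.000
-65.000 25.000 240.000
-65.000 25.000 240.000
-97.000 38.500 216.000
-97.000 38.500 216.000
-51.000 54.000 138.000
-59.000 61.500 104.000

step 0: Δleader=(25.000, 2.000, 37.000°), disengaged; cmd=(0,0,0) → follower holds at (-1.000, 6.000, 88.000°)
step 1: Δleader=(-20.000, 3.000, 44.000°), engaged; cmd=(-40.000, 3.500, 88.000°) → follower=(-41.000, 9.500, 176.000°)
step 2: Δleader=(-12.000, 15.000, 32.000°), engaged; cmd=(-24.000, 15.500, 64.000°) → follower=(-65.000, 25.000, 240.000°)
step 3: Δleader=(-25.000, -20.000, 11.000°), disengaged; cmd=(0,0,0) → follower holds at (-65.000, 25.000, 240.000°)
step 4: Δleader=(-16.000, 13.000, -12.000°), engaged; cmd=(-32.000, 13.500, -24.000°) → follower=(-97.000, 38.500, 216.000°)
step 5: Δleader=(16.000, 11.000, -21.000°), disengaged; cmd=(0,0,0) → follower holds at (-97.000, 38.500, 216.000°)
step 6: Δleader=(23.000, 15.000, -39.000°), engaged; cmd=(46.000, 15.500, -78.000°) → follower=(-51.000, 54.000, 138.000°)
step 7: Δleader=(-4.000, 7.000, -17.000°), engaged; cmd=(-8.000, 7.500, -34.000°) → follower=(-59.000, 61.500, 104.000°)


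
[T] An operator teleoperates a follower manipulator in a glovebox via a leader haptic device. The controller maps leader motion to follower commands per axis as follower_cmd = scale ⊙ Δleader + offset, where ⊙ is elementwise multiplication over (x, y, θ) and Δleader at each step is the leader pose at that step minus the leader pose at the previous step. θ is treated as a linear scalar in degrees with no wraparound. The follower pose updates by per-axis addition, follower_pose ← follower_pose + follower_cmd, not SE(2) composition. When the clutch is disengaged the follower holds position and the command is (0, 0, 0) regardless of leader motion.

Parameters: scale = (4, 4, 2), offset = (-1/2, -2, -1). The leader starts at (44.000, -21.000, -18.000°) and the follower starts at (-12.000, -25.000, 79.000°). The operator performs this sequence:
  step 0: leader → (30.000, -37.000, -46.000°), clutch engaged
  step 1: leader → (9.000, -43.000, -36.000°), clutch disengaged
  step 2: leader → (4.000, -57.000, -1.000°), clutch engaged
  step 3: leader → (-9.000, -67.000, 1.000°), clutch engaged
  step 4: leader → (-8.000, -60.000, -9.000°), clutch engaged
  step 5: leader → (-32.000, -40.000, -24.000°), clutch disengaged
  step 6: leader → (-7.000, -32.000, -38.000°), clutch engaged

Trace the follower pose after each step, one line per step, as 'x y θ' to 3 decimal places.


-68.500 -91.000 22.000
-68.500 -91.000 22.000
-89.000 -149.000 91.000
-141.500 -191.000 94.000
-138.000 -165.000 73.000
-138.000 -165.000 73.000
-38.500 -135.000 44.000

step 0: Δleader=(-14.000, -16.000, -28.000°), engaged; cmd=(-56.500, -66.000, -57.000°) → follower=(-68.500, -91.000, 22.000°)
step 1: Δleader=(-21.000, -6.000, 10.000°), disengaged; cmd=(0,0,0) → follower holds at (-68.500, -91.000, 22.000°)
step 2: Δleader=(-5.000, -14.000, 35.000°), engaged; cmd=(-20.500, -58.000, 69.000°) → follower=(-89.000, -149.000, 91.000°)
step 3: Δleader=(-13.000, -10.000, 2.000°), engaged; cmd=(-52.500, -42.000, 3.000°) → follower=(-141.500, -191.000, 94.000°)
step 4: Δleader=(1.000, 7.000, -10.000°), engaged; cmd=(3.500, 26.000, -21.000°) → follower=(-138.000, -165.000, 73.000°)
step 5: Δleader=(-24.000, 20.000, -15.000°), disengaged; cmd=(0,0,0) → follower holds at (-138.000, -165.000, 73.000°)
step 6: Δleader=(25.000, 8.000, -14.000°), engaged; cmd=(99.500, 30.000, -29.000°) → follower=(-38.500, -135.000, 44.000°)


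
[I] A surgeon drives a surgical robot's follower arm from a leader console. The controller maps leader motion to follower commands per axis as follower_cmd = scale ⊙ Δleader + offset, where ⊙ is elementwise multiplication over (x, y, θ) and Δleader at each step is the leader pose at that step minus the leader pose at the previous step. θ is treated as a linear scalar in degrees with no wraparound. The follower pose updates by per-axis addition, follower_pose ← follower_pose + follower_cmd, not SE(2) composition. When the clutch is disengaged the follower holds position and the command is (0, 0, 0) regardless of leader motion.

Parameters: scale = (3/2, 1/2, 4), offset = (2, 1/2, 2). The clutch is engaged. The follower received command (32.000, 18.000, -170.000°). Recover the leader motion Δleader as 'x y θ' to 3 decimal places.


20.000 35.000 -43.000

axis x: (32.000 − 2) / (3/2) = 20.000
axis y: (18.000 − 1/2) / (1/2) = 35.000
axis θ: (-170.000 − 2) / (4) = -43.000


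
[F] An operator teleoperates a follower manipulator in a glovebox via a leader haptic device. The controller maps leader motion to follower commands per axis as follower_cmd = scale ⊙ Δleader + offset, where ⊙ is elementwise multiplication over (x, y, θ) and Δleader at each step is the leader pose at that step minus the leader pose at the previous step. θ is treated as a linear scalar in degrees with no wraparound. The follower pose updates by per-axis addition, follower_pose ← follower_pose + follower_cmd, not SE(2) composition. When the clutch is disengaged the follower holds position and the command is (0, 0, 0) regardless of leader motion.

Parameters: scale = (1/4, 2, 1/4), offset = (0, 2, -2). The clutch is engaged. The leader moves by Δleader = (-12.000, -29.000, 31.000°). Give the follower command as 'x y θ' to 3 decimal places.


-3.000 -56.000 5.750

axis x: 1/4·-12.000 + 0 = -3.000
axis y: 2·-29.000 + 2 = -56.000
axis θ: 1/4·31.000 + -2 = 5.750


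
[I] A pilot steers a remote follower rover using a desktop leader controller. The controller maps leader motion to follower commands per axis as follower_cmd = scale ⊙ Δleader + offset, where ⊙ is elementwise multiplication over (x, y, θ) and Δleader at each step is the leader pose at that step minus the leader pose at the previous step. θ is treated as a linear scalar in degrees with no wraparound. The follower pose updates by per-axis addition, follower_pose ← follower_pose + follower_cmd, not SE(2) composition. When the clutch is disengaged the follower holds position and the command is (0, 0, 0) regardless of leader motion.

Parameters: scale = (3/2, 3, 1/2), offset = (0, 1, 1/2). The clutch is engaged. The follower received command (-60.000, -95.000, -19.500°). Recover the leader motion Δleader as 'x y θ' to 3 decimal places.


-40.000 -32.000 -40.000

axis x: (-60.000 − 0) / (3/2) = -40.000
axis y: (-95.000 − 1) / (3) = -32.000
axis θ: (-19.500 − 1/2) / (1/2) = -40.000


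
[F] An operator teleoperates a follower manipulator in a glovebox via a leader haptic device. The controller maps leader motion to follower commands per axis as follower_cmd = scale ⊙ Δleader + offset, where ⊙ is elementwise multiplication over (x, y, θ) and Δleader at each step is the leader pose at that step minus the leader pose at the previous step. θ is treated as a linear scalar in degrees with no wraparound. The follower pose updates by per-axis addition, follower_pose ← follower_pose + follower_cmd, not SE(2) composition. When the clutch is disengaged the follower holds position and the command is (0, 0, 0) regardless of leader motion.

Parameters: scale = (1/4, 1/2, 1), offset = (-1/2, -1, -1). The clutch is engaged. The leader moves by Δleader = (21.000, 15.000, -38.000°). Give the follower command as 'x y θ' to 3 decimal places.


4.750 6.500 -39.000

axis x: 1/4·21.000 + -1/2 = 4.750
axis y: 1/2·15.000 + -1 = 6.500
axis θ: 1·-38.000 + -1 = -39.000


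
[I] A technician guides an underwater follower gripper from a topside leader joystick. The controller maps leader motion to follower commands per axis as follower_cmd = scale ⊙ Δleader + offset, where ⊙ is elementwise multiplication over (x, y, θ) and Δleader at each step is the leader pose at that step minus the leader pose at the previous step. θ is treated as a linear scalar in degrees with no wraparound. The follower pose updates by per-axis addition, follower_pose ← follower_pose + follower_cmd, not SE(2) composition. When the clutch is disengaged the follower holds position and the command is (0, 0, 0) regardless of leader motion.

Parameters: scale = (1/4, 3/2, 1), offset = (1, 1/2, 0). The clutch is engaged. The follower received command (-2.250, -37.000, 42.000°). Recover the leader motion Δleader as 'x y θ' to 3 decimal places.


axis x: (-2.250 − 1) / (1/4) = -13.000
axis y: (-37.000 − 1/2) / (3/2) = -25.000
axis θ: (42.000 − 0) / (1) = 42.000

-13.000 -25.000 42.000


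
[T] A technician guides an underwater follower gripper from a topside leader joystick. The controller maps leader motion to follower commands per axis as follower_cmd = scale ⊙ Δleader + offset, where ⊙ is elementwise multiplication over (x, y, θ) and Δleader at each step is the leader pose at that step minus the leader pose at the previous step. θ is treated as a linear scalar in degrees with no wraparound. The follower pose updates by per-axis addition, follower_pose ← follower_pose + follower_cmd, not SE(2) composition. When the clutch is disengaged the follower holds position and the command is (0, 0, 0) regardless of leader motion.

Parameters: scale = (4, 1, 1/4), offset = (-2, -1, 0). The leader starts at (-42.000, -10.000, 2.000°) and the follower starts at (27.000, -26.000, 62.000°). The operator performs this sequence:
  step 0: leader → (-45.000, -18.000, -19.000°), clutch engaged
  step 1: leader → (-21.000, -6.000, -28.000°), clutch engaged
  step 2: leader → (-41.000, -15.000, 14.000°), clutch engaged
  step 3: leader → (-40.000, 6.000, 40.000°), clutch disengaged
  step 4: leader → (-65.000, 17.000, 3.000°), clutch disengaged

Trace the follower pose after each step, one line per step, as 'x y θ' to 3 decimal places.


step 0: Δleader=(-3.000, -8.000, -21.000°), engaged; cmd=(-14.000, -9.000, -5.250°) → follower=(13.000, -35.000, 56.750°)
step 1: Δleader=(24.000, 12.000, -9.000°), engaged; cmd=(94.000, 11.000, -2.250°) → follower=(107.000, -24.000, 54.500°)
step 2: Δleader=(-20.000, -9.000, 42.000°), engaged; cmd=(-82.000, -10.000, 10.500°) → follower=(25.000, -34.000, 65.000°)
step 3: Δleader=(1.000, 21.000, 26.000°), disengaged; cmd=(0,0,0) → follower holds at (25.000, -34.000, 65.000°)
step 4: Δleader=(-25.000, 11.000, -37.000°), disengaged; cmd=(0,0,0) → follower holds at (25.000, -34.000, 65.000°)

13.000 -35.000 56.750
107.000 -24.000 54.500
25.000 -34.000 65.000
25.000 -34.000 65.000
25.000 -34.000 65.000


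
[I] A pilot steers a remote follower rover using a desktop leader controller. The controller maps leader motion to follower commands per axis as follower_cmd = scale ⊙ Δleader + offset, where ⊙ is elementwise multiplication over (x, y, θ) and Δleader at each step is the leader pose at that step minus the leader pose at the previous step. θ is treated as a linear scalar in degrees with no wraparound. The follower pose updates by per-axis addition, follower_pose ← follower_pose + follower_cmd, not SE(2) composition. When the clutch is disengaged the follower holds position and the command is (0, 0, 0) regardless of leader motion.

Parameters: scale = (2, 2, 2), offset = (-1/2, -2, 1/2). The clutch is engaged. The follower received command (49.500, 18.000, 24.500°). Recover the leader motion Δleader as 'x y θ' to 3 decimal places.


axis x: (49.500 − -1/2) / (2) = 25.000
axis y: (18.000 − -2) / (2) = 10.000
axis θ: (24.500 − 1/2) / (2) = 12.000

25.000 10.000 12.000


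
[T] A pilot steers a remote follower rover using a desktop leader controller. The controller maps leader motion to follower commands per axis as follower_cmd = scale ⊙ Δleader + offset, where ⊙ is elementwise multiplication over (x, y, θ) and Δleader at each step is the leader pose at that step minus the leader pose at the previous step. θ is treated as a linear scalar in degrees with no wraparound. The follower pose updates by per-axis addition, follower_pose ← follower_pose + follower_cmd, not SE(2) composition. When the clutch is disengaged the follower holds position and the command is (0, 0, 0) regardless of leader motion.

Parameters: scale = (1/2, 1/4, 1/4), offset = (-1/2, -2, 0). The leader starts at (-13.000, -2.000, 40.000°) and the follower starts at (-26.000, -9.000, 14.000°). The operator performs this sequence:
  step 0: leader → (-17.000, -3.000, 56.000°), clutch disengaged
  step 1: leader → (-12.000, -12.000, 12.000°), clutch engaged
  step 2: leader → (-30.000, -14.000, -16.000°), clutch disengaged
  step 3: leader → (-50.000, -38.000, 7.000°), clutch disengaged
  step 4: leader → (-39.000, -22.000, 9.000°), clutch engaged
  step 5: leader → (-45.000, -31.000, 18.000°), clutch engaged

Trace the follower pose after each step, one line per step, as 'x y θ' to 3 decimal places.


-26.000 -9.000 14.000
-24.000 -13.250 3.000
-24.000 -13.250 3.000
-24.000 -13.250 3.000
-19.000 -11.250 3.500
-22.500 -15.500 5.750

step 0: Δleader=(-4.000, -1.000, 16.000°), disengaged; cmd=(0,0,0) → follower holds at (-26.000, -9.000, 14.000°)
step 1: Δleader=(5.000, -9.000, -44.000°), engaged; cmd=(2.000, -4.250, -11.000°) → follower=(-24.000, -13.250, 3.000°)
step 2: Δleader=(-18.000, -2.000, -28.000°), disengaged; cmd=(0,0,0) → follower holds at (-24.000, -13.250, 3.000°)
step 3: Δleader=(-20.000, -24.000, 23.000°), disengaged; cmd=(0,0,0) → follower holds at (-24.000, -13.250, 3.000°)
step 4: Δleader=(11.000, 16.000, 2.000°), engaged; cmd=(5.000, 2.000, 0.500°) → follower=(-19.000, -11.250, 3.500°)
step 5: Δleader=(-6.000, -9.000, 9.000°), engaged; cmd=(-3.500, -4.250, 2.250°) → follower=(-22.500, -15.500, 5.750°)


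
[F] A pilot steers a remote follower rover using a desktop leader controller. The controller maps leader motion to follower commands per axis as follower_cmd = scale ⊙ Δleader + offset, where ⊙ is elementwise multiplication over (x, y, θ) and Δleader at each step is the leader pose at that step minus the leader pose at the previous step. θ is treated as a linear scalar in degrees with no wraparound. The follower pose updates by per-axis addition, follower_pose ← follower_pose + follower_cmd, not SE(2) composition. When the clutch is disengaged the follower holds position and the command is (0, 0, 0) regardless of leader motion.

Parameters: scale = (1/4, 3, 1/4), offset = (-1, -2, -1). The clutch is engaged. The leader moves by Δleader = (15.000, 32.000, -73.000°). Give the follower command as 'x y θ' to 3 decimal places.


2.750 94.000 -19.250

axis x: 1/4·15.000 + -1 = 2.750
axis y: 3·32.000 + -2 = 94.000
axis θ: 1/4·-73.000 + -1 = -19.250


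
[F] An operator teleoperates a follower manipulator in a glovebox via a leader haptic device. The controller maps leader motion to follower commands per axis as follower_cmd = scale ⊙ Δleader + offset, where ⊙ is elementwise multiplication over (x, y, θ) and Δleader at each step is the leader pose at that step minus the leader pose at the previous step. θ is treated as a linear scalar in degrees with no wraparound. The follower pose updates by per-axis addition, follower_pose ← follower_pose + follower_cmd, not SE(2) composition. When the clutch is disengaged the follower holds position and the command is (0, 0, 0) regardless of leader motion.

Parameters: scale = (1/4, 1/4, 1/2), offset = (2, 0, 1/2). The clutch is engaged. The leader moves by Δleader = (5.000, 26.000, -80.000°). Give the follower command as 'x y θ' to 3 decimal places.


axis x: 1/4·5.000 + 2 = 3.250
axis y: 1/4·26.000 + 0 = 6.500
axis θ: 1/2·-80.000 + 1/2 = -39.500

3.250 6.500 -39.500


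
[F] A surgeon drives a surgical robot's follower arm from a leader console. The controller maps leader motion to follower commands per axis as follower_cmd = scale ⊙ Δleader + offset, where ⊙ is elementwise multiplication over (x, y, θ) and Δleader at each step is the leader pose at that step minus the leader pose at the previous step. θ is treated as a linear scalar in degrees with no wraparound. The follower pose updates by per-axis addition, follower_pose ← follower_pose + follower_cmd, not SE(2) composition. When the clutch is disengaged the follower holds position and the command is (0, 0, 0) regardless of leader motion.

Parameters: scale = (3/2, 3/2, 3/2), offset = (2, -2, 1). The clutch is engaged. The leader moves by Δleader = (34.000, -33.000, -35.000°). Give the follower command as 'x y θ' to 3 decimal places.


53.000 -51.500 -51.500

axis x: 3/2·34.000 + 2 = 53.000
axis y: 3/2·-33.000 + -2 = -51.500
axis θ: 3/2·-35.000 + 1 = -51.500


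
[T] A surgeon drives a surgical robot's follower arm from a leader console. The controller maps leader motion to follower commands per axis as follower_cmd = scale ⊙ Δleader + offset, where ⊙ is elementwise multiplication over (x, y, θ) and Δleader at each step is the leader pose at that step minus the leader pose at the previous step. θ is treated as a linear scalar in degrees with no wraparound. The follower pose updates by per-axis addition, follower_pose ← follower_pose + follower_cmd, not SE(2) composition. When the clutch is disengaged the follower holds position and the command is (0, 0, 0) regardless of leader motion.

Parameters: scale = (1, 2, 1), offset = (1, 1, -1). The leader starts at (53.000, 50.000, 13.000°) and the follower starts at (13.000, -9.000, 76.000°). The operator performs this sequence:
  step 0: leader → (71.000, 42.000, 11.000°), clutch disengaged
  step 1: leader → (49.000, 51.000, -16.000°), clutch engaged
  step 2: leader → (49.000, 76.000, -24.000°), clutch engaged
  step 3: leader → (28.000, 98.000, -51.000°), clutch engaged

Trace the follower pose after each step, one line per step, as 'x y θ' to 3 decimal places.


step 0: Δleader=(18.000, -8.000, -2.000°), disengaged; cmd=(0,0,0) → follower holds at (13.000, -9.000, 76.000°)
step 1: Δleader=(-22.000, 9.000, -27.000°), engaged; cmd=(-21.000, 19.000, -28.000°) → follower=(-8.000, 10.000, 48.000°)
step 2: Δleader=(0.000, 25.000, -8.000°), engaged; cmd=(1.000, 51.000, -9.000°) → follower=(-7.000, 61.000, 39.000°)
step 3: Δleader=(-21.000, 22.000, -27.000°), engaged; cmd=(-20.000, 45.000, -28.000°) → follower=(-27.000, 106.000, 11.000°)

13.000 -9.000 76.000
-8.000 10.000 48.000
-7.000 61.000 39.000
-27.000 106.000 11.000


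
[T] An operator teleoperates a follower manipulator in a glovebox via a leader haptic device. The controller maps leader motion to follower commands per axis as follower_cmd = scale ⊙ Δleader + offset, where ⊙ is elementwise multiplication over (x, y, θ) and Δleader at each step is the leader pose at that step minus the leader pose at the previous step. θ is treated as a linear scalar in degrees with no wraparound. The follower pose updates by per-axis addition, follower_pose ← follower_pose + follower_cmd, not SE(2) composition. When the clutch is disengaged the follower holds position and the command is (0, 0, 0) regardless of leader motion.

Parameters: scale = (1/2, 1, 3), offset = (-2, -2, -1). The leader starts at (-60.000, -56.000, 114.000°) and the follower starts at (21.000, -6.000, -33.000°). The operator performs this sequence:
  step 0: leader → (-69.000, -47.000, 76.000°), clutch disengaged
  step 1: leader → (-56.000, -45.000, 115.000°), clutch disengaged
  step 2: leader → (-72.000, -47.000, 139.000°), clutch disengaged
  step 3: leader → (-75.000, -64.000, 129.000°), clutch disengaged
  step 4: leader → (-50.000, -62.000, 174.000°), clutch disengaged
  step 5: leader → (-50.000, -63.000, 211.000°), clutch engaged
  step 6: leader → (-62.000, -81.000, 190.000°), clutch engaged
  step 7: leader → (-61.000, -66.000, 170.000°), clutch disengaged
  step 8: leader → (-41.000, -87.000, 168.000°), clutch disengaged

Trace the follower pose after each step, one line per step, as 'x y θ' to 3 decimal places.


21.000 -6.000 -33.000
21.000 -6.000 -33.000
21.000 -6.000 -33.000
21.000 -6.000 -33.000
21.000 -6.000 -33.000
19.000 -9.000 77.000
11.000 -29.000 13.000
11.000 -29.000 13.000
11.000 -29.000 13.000

step 0: Δleader=(-9.000, 9.000, -38.000°), disengaged; cmd=(0,0,0) → follower holds at (21.000, -6.000, -33.000°)
step 1: Δleader=(13.000, 2.000, 39.000°), disengaged; cmd=(0,0,0) → follower holds at (21.000, -6.000, -33.000°)
step 2: Δleader=(-16.000, -2.000, 24.000°), disengaged; cmd=(0,0,0) → follower holds at (21.000, -6.000, -33.000°)
step 3: Δleader=(-3.000, -17.000, -10.000°), disengaged; cmd=(0,0,0) → follower holds at (21.000, -6.000, -33.000°)
step 4: Δleader=(25.000, 2.000, 45.000°), disengaged; cmd=(0,0,0) → follower holds at (21.000, -6.000, -33.000°)
step 5: Δleader=(0.000, -1.000, 37.000°), engaged; cmd=(-2.000, -3.000, 110.000°) → follower=(19.000, -9.000, 77.000°)
step 6: Δleader=(-12.000, -18.000, -21.000°), engaged; cmd=(-8.000, -20.000, -64.000°) → follower=(11.000, -29.000, 13.000°)
step 7: Δleader=(1.000, 15.000, -20.000°), disengaged; cmd=(0,0,0) → follower holds at (11.000, -29.000, 13.000°)
step 8: Δleader=(20.000, -21.000, -2.000°), disengaged; cmd=(0,0,0) → follower holds at (11.000, -29.000, 13.000°)


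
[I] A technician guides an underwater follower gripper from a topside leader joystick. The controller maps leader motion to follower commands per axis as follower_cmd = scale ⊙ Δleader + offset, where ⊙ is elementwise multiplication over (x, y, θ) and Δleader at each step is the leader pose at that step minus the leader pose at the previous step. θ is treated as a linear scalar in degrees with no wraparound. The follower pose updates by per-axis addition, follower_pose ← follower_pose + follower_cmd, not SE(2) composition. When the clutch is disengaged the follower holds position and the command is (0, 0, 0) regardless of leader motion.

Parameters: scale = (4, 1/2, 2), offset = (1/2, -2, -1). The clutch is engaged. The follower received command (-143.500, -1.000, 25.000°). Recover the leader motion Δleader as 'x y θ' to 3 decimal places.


axis x: (-143.500 − 1/2) / (4) = -36.000
axis y: (-1.000 − -2) / (1/2) = 2.000
axis θ: (25.000 − -1) / (2) = 13.000

-36.000 2.000 13.000


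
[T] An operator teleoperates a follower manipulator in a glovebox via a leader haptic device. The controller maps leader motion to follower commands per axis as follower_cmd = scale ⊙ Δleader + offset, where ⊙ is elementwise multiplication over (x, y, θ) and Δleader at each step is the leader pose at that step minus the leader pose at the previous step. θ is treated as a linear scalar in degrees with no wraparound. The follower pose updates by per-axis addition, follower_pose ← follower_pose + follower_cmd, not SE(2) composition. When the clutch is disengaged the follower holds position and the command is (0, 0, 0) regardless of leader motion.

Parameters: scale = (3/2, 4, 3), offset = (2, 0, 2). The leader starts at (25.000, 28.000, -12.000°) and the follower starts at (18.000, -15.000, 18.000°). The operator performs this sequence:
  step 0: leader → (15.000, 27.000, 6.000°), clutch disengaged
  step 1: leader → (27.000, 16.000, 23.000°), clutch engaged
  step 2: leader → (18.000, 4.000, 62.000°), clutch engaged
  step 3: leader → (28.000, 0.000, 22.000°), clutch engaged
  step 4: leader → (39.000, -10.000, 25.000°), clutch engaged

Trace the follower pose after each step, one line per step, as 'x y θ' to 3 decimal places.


step 0: Δleader=(-10.000, -1.000, 18.000°), disengaged; cmd=(0,0,0) → follower holds at (18.000, -15.000, 18.000°)
step 1: Δleader=(12.000, -11.000, 17.000°), engaged; cmd=(20.000, -44.000, 53.000°) → follower=(38.000, -59.000, 71.000°)
step 2: Δleader=(-9.000, -12.000, 39.000°), engaged; cmd=(-11.500, -48.000, 119.000°) → follower=(26.500, -107.000, 190.000°)
step 3: Δleader=(10.000, -4.000, -40.000°), engaged; cmd=(17.000, -16.000, -118.000°) → follower=(43.500, -123.000, 72.000°)
step 4: Δleader=(11.000, -10.000, 3.000°), engaged; cmd=(18.500, -40.000, 11.000°) → follower=(62.000, -163.000, 83.000°)

18.000 -15.000 18.000
38.000 -59.000 71.000
26.500 -107.000 190.000
43.500 -123.000 72.000
62.000 -163.000 83.000


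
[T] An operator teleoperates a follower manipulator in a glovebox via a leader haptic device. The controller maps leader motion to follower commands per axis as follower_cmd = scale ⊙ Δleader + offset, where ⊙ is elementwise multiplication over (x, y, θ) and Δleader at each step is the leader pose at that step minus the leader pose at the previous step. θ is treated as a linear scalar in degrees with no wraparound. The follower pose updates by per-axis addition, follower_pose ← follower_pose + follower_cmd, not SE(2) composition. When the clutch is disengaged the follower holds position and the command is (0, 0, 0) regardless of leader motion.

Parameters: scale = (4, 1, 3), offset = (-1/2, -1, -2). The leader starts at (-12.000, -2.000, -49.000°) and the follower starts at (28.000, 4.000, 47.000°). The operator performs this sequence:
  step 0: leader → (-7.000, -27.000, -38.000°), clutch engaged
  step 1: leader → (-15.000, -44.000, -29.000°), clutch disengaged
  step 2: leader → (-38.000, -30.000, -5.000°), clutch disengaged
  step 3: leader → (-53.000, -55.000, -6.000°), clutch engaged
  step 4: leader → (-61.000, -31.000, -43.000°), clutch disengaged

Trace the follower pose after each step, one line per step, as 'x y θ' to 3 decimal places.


step 0: Δleader=(5.000, -25.000, 11.000°), engaged; cmd=(19.500, -26.000, 31.000°) → follower=(47.500, -22.000, 78.000°)
step 1: Δleader=(-8.000, -17.000, 9.000°), disengaged; cmd=(0,0,0) → follower holds at (47.500, -22.000, 78.000°)
step 2: Δleader=(-23.000, 14.000, 24.000°), disengaged; cmd=(0,0,0) → follower holds at (47.500, -22.000, 78.000°)
step 3: Δleader=(-15.000, -25.000, -1.000°), engaged; cmd=(-60.500, -26.000, -5.000°) → follower=(-13.000, -48.000, 73.000°)
step 4: Δleader=(-8.000, 24.000, -37.000°), disengaged; cmd=(0,0,0) → follower holds at (-13.000, -48.000, 73.000°)

47.500 -22.000 78.000
47.500 -22.000 78.000
47.500 -22.000 78.000
-13.000 -48.000 73.000
-13.000 -48.000 73.000


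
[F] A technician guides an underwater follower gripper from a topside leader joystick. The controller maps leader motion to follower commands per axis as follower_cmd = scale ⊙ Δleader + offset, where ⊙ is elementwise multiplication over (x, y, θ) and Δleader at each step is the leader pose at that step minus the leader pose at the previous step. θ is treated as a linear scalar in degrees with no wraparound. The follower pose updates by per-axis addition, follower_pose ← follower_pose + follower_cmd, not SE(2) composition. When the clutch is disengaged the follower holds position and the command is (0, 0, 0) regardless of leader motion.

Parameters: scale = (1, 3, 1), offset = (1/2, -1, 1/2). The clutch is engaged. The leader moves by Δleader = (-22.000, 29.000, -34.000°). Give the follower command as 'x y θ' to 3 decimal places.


-21.500 86.000 -33.500

axis x: 1·-22.000 + 1/2 = -21.500
axis y: 3·29.000 + -1 = 86.000
axis θ: 1·-34.000 + 1/2 = -33.500


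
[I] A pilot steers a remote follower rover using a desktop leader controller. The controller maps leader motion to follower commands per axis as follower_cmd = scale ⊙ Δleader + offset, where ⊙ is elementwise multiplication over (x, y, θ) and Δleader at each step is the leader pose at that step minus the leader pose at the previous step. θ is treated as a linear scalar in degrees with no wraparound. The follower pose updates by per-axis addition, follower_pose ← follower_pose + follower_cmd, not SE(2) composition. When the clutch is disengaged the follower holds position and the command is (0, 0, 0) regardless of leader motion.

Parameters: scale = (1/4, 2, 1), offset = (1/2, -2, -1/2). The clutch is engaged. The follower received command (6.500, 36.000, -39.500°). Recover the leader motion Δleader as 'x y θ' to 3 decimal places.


axis x: (6.500 − 1/2) / (1/4) = 24.000
axis y: (36.000 − -2) / (2) = 19.000
axis θ: (-39.500 − -1/2) / (1) = -39.000

24.000 19.000 -39.000


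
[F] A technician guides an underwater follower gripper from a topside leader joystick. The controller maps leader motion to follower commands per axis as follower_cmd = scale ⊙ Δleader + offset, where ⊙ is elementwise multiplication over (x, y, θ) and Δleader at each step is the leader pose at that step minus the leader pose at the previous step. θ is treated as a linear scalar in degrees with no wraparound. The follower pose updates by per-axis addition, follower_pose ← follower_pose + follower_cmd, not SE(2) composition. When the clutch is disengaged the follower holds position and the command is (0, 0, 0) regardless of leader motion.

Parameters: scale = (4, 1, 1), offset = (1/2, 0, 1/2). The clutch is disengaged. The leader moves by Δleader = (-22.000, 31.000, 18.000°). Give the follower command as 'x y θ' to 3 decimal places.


0.000 0.000 0.000

clutch disengaged → follower holds; cmd = (0, 0, 0)


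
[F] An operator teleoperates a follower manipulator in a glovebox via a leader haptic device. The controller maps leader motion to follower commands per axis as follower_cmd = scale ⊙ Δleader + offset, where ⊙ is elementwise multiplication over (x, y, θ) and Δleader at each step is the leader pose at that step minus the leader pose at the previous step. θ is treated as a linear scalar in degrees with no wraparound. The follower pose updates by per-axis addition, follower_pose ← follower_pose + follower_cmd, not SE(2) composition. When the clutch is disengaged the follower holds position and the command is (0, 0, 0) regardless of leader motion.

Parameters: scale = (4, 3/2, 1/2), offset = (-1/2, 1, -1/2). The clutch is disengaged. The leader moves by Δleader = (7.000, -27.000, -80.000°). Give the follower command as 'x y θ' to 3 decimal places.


clutch disengaged → follower holds; cmd = (0, 0, 0)

0.000 0.000 0.000


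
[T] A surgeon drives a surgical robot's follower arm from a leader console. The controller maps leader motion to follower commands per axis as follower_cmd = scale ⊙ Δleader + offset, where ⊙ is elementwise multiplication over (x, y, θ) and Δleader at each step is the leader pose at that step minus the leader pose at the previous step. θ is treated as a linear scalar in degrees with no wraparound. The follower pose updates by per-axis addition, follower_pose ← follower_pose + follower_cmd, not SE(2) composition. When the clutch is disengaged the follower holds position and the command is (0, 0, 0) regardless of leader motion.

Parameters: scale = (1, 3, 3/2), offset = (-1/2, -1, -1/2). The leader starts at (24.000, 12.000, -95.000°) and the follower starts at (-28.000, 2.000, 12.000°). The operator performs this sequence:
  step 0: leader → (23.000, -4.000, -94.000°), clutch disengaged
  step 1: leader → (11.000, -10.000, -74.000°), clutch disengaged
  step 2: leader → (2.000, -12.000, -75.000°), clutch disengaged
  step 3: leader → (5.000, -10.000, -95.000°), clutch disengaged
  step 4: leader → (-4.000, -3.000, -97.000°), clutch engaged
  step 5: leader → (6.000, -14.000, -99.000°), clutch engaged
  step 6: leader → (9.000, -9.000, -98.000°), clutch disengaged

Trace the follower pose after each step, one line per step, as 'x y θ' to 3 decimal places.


-28.000 2.000 12.000
-28.000 2.000 12.000
-28.000 2.000 12.000
-28.000 2.000 12.000
-37.500 22.000 8.500
-28.000 -12.000 5.000
-28.000 -12.000 5.000

step 0: Δleader=(-1.000, -16.000, 1.000°), disengaged; cmd=(0,0,0) → follower holds at (-28.000, 2.000, 12.000°)
step 1: Δleader=(-12.000, -6.000, 20.000°), disengaged; cmd=(0,0,0) → follower holds at (-28.000, 2.000, 12.000°)
step 2: Δleader=(-9.000, -2.000, -1.000°), disengaged; cmd=(0,0,0) → follower holds at (-28.000, 2.000, 12.000°)
step 3: Δleader=(3.000, 2.000, -20.000°), disengaged; cmd=(0,0,0) → follower holds at (-28.000, 2.000, 12.000°)
step 4: Δleader=(-9.000, 7.000, -2.000°), engaged; cmd=(-9.500, 20.000, -3.500°) → follower=(-37.500, 22.000, 8.500°)
step 5: Δleader=(10.000, -11.000, -2.000°), engaged; cmd=(9.500, -34.000, -3.500°) → follower=(-28.000, -12.000, 5.000°)
step 6: Δleader=(3.000, 5.000, 1.000°), disengaged; cmd=(0,0,0) → follower holds at (-28.000, -12.000, 5.000°)


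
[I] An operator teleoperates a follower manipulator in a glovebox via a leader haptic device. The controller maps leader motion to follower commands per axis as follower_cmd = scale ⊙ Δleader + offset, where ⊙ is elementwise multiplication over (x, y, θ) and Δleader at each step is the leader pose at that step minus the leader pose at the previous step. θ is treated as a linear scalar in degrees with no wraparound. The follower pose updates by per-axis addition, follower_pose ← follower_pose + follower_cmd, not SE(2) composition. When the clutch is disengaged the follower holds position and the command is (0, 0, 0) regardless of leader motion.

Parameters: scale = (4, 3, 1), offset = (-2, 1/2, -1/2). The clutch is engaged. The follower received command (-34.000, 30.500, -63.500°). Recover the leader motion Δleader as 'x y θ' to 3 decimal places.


-8.000 10.000 -63.000

axis x: (-34.000 − -2) / (4) = -8.000
axis y: (30.500 − 1/2) / (3) = 10.000
axis θ: (-63.500 − -1/2) / (1) = -63.000


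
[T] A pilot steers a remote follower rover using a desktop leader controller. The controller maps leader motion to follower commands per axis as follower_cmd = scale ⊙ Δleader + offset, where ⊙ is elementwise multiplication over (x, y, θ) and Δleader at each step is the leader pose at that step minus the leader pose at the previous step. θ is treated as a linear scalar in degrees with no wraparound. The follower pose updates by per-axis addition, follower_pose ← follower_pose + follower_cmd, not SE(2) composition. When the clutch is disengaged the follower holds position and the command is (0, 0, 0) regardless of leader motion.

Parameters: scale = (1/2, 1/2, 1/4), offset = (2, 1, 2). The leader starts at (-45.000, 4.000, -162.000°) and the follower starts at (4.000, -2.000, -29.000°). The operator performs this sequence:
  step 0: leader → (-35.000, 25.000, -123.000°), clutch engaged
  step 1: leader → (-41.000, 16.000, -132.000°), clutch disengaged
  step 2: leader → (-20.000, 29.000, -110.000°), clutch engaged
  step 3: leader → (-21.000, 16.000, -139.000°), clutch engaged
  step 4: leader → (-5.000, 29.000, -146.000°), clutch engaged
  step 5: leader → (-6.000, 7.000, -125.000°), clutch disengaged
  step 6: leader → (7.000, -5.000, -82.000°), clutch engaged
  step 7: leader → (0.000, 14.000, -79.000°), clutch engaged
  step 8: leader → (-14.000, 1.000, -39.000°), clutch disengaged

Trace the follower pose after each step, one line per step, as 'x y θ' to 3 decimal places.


step 0: Δleader=(10.000, 21.000, 39.000°), engaged; cmd=(7.000, 11.500, 11.750°) → follower=(11.000, 9.500, -17.250°)
step 1: Δleader=(-6.000, -9.000, -9.000°), disengaged; cmd=(0,0,0) → follower holds at (11.000, 9.500, -17.250°)
step 2: Δleader=(21.000, 13.000, 22.000°), engaged; cmd=(12.500, 7.500, 7.500°) → follower=(23.500, 17.000, -9.750°)
step 3: Δleader=(-1.000, -13.000, -29.000°), engaged; cmd=(1.500, -5.500, -5.250°) → follower=(25.000, 11.500, -15.000°)
step 4: Δleader=(16.000, 13.000, -7.000°), engaged; cmd=(10.000, 7.500, 0.250°) → follower=(35.000, 19.000, -14.750°)
step 5: Δleader=(-1.000, -22.000, 21.000°), disengaged; cmd=(0,0,0) → follower holds at (35.000, 19.000, -14.750°)
step 6: Δleader=(13.000, -12.000, 43.000°), engaged; cmd=(8.500, -5.000, 12.750°) → follower=(43.500, 14.000, -2.000°)
step 7: Δleader=(-7.000, 19.000, 3.000°), engaged; cmd=(-1.500, 10.500, 2.750°) → follower=(42.000, 24.500, 0.750°)
step 8: Δleader=(-14.000, -13.000, 40.000°), disengaged; cmd=(0,0,0) → follower holds at (42.000, 24.500, 0.750°)

11.000 9.500 -17.250
11.000 9.500 -17.250
23.500 17.000 -9.750
25.000 11.500 -15.000
35.000 19.000 -14.750
35.000 19.000 -14.750
43.500 14.000 -2.000
42.000 24.500 0.750
42.000 24.500 0.750


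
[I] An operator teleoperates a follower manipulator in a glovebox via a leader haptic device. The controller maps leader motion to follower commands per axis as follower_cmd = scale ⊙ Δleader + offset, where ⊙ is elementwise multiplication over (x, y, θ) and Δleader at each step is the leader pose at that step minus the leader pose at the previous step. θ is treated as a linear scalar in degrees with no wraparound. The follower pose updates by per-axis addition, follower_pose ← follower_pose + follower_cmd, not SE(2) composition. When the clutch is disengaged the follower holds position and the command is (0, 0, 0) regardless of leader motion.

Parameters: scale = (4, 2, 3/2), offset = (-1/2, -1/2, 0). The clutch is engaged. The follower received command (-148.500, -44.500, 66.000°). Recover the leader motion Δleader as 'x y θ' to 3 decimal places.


axis x: (-148.500 − -1/2) / (4) = -37.000
axis y: (-44.500 − -1/2) / (2) = -22.000
axis θ: (66.000 − 0) / (3/2) = 44.000

-37.000 -22.000 44.000


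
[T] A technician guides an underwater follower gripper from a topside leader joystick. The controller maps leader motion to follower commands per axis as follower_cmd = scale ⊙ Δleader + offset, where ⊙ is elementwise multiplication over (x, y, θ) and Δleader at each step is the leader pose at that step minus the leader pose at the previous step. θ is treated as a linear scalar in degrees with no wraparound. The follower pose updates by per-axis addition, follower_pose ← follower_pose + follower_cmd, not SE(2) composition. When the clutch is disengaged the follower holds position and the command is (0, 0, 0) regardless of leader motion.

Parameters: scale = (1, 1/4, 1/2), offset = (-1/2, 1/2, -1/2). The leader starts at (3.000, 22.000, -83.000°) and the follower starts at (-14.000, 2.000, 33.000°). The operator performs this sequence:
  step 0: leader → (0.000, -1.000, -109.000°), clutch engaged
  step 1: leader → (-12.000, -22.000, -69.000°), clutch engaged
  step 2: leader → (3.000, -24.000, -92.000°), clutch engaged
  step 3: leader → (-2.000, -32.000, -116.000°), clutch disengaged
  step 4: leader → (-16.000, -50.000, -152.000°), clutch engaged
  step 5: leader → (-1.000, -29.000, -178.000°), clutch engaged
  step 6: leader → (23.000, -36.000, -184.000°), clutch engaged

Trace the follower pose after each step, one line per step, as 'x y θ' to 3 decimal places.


-17.500 -3.250 19.500
-30.000 -8.000 39.000
-15.500 -8.000 27.000
-15.500 -8.000 27.000
-30.000 -12.000 8.500
-15.500 -6.250 -5.000
8.000 -7.500 -8.500

step 0: Δleader=(-3.000, -23.000, -26.000°), engaged; cmd=(-3.500, -5.250, -13.500°) → follower=(-17.500, -3.250, 19.500°)
step 1: Δleader=(-12.000, -21.000, 40.000°), engaged; cmd=(-12.500, -4.750, 19.500°) → follower=(-30.000, -8.000, 39.000°)
step 2: Δleader=(15.000, -2.000, -23.000°), engaged; cmd=(14.500, 0.000, -12.000°) → follower=(-15.500, -8.000, 27.000°)
step 3: Δleader=(-5.000, -8.000, -24.000°), disengaged; cmd=(0,0,0) → follower holds at (-15.500, -8.000, 27.000°)
step 4: Δleader=(-14.000, -18.000, -36.000°), engaged; cmd=(-14.500, -4.000, -18.500°) → follower=(-30.000, -12.000, 8.500°)
step 5: Δleader=(15.000, 21.000, -26.000°), engaged; cmd=(14.500, 5.750, -13.500°) → follower=(-15.500, -6.250, -5.000°)
step 6: Δleader=(24.000, -7.000, -6.000°), engaged; cmd=(23.500, -1.250, -3.500°) → follower=(8.000, -7.500, -8.500°)
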